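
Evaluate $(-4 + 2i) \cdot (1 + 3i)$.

(a1*a2 - b1*b2) + (a1*b2 + b1*a2)i
= (-4 - 6) + (-12 + 2)i
= -10 - 10i


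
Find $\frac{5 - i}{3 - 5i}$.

Multiply numerator and denominator by conjugate (3 + 5i):
= (5 - i)(3 + 5i) / (3^2 + (-5)^2)
= (20 + 22i) / 34
Divide through by 2: (10 + 11i) / 17
= 10/17 + (11/17)i


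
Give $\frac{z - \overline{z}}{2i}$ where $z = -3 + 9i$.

z - conjugate(z) = 2bi
(z - conjugate(z))/(2i) = 2bi/(2i) = b = 9


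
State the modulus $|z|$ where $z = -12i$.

|z| = sqrt(a^2 + b^2) = sqrt(0^2 + (-12)^2) = sqrt(144) = 12


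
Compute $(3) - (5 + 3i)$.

(3 - 5) + (0 - 3)i = -2 - 3i


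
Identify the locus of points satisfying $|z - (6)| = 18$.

|z - z0| = r describes a circle centered at z0 with radius r
Here z0 = 6 and r = 18
Locus: Circle centered at (6, 0) with radius 18


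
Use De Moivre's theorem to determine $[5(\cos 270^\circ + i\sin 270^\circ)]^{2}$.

By De Moivre: z^n = r^n(cos(nθ) + i sin(nθ))
= 5^2(cos(2*270°) + i sin(2*270°))
= 25(cos 180° + i sin 180°)
= -25


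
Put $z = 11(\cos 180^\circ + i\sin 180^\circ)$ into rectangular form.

a = r cos θ = 11 * -1 = -11
b = r sin θ = 11 * 0 = 0
z = -11


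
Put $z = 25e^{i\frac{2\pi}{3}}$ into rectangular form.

a = r cos θ = 25 * -1/2 = -25/2
b = r sin θ = 25 * sqrt(3)/2 = 25*sqrt(3)/2
z = -25/2 + (25*sqrt(3)/2)i


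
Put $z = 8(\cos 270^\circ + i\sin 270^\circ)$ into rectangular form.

a = r cos θ = 8 * 0 = 0
b = r sin θ = 8 * -1 = -8
z = -8i


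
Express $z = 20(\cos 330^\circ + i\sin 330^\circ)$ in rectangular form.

a = r cos θ = 20 * sqrt(3)/2 = 10*sqrt(3)
b = r sin θ = 20 * -1/2 = -10
z = 10*sqrt(3) - 10i


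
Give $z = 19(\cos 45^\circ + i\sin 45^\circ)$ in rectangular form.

a = r cos θ = 19 * sqrt(2)/2 = 19*sqrt(2)/2
b = r sin θ = 19 * sqrt(2)/2 = 19*sqrt(2)/2
z = 19*sqrt(2)/2 + (19*sqrt(2)/2)i


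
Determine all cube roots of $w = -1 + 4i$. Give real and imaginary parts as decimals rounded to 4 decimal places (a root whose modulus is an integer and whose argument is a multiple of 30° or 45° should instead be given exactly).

|w| = sqrt(17) ≈ 4.123106, arg(w) ≈ 104.036243°
Root modulus = sqrt(17)^(1/3) ≈ 1.603522
Root arguments: θ_k = (arg(w) + 360°k)/3 for k = 0, 1, ..., 2
Compute each root as (root modulus)(cos θ_k + i sin θ_k) using full-precision intermediates, then round to 4 decimal places.
Roots: 1.3187 + 0.9124i, -1.4495 + 0.6858i, 0.1308 - 1.5982i


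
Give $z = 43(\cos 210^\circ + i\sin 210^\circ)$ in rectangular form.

a = r cos θ = 43 * -sqrt(3)/2 = -43*sqrt(3)/2
b = r sin θ = 43 * -1/2 = -43/2
z = -43*sqrt(3)/2 - (43/2)i


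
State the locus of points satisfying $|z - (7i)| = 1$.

|z - z0| = r describes a circle centered at z0 with radius r
Here z0 = 7i and r = 1
Locus: Circle centered at (0, 7) with radius 1


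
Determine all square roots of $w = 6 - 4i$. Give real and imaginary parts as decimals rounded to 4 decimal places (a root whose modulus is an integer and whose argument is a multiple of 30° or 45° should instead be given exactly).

|w| = sqrt(52) ≈ 7.211103, arg(w) ≈ 326.309932°
Root modulus = sqrt(52)^(1/2) ≈ 2.685350
Root arguments: θ_k = (arg(w) + 360°k)/2 for k = 0, 1, ..., 1
Compute each root as (root modulus)(cos θ_k + i sin θ_k) using full-precision intermediates, then round to 4 decimal places.
Roots: -2.5701 + 0.7782i, 2.5701 - 0.7782i


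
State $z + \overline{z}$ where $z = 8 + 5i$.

z + conjugate(z) = (a + bi) + (a - bi) = 2a
= 2 * 8 = 16


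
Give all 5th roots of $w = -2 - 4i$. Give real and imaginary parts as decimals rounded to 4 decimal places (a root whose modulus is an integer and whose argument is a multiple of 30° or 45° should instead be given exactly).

|w| = sqrt(20) ≈ 4.472136, arg(w) ≈ 243.434949°
Root modulus = sqrt(20)^(1/5) ≈ 1.349283
Root arguments: θ_k = (arg(w) + 360°k)/5 for k = 0, 1, ..., 4
Compute each root as (root modulus)(cos θ_k + i sin θ_k) using full-precision intermediates, then round to 4 decimal places.
Roots: 0.8908 + 1.0135i, -0.6886 + 1.1603i, -1.3163 - 0.2963i, -0.1249 - 1.3435i, 1.2391 - 0.5340i


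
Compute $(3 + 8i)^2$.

(a + bi)^2 = a^2 - b^2 + 2abi
= 3^2 - 8^2 + 2*3*8i
= -55 + 48i


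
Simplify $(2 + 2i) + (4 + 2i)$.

(2 + 4) + (2 + 2)i = 6 + 4i


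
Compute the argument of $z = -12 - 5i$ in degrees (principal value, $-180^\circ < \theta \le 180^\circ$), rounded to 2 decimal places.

θ = arctan(b/a) = arctan(-5/-12) (quadrant-adjusted) = -157.38°


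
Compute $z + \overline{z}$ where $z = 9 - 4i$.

z + conjugate(z) = (a + bi) + (a - bi) = 2a
= 2 * 9 = 18


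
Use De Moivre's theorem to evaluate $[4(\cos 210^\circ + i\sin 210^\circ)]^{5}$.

By De Moivre: z^n = r^n(cos(nθ) + i sin(nθ))
= 4^5(cos(5*210°) + i sin(5*210°))
= 1024(cos 330° + i sin 330°)
= 512*sqrt(3) - 512i


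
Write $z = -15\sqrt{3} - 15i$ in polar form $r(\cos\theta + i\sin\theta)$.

r = |z| = sqrt(a^2 + b^2) = sqrt((-15*sqrt(3))^2 + (-15)^2) = sqrt(675 + 225) = sqrt(900) = 30
θ = arctan(b/a) = arctan(-15/-25.9808) (quadrant-adjusted) = 210°
z = 30(cos 210° + i sin 210°)


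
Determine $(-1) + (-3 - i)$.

(-1 + (-3)) + (0 + (-1))i = -4 - i


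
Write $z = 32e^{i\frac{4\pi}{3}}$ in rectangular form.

a = r cos θ = 32 * -1/2 = -16
b = r sin θ = 32 * -sqrt(3)/2 = -16*sqrt(3)
z = -16 - 16*sqrt(3)i


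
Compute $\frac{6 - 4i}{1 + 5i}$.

Multiply numerator and denominator by conjugate (1 - 5i):
= (6 - 4i)(1 - 5i) / (1^2 + 5^2)
= (-14 - 34i) / 26
Divide through by 2: (-7 - 17i) / 13
= -7/13 - (17/13)i


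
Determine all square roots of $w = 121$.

|w| = 121, arg(w) = 0°
Root modulus = 121^(1/2) = 11
Root arguments: θ_k = (0° + 360°k)/2 for k = 0, 1, ..., 1
Roots: 11, -11


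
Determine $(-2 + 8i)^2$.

(a + bi)^2 = a^2 - b^2 + 2abi
= (-2)^2 - 8^2 + 2*(-2)*8i
= -60 - 32i


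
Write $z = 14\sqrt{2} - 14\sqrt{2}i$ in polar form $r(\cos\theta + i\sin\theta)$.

r = |z| = sqrt(a^2 + b^2) = sqrt((14*sqrt(2))^2 + (-14*sqrt(2))^2) = sqrt(392 + 392) = sqrt(784) = 28
θ = arctan(b/a) = arctan(-19.799/19.799) (quadrant-adjusted) = 315°
z = 28(cos 315° + i sin 315°)


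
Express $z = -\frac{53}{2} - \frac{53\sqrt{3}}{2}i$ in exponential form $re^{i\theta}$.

r = |z| = sqrt((-53/2)^2 + (-53*sqrt(3)/2)^2) = sqrt(2809/4 + 8427/4) = sqrt(2809) = 53
θ = arctan(b/a) = arctan(-45.8993/-26.5) (quadrant-adjusted) = 240° = 4π/3
z = 53e^(i*4π/3)


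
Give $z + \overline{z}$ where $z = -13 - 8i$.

z + conjugate(z) = (a + bi) + (a - bi) = 2a
= 2 * (-13) = -26


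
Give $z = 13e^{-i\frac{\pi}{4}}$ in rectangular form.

a = r cos θ = 13 * sqrt(2)/2 = 13*sqrt(2)/2
b = r sin θ = 13 * -sqrt(2)/2 = -13*sqrt(2)/2
z = 13*sqrt(2)/2 - (13*sqrt(2)/2)i


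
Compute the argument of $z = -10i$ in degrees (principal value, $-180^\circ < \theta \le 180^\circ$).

a = 0 and b < 0, so z lies on the negative imaginary axis: θ = -90°


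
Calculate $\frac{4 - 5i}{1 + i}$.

Multiply numerator and denominator by conjugate (1 - i):
= (4 - 5i)(1 - i) / (1^2 + 1^2)
= (-1 - 9i) / 2
= -1/2 - (9/2)i


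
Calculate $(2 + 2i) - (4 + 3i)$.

(2 - 4) + (2 - 3)i = -2 - i


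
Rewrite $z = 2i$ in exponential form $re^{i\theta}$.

r = |z| = sqrt((0)^2 + (2)^2) = sqrt(0 + 4) = sqrt(4) = 2
a = 0 and b > 0, so z lies on the positive imaginary axis: θ = 90° = π/2
z = 2e^(i*π/2)


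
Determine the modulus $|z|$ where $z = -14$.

|z| = sqrt(a^2 + b^2) = sqrt((-14)^2 + 0^2) = sqrt(196) = 14


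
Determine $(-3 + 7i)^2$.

(a + bi)^2 = a^2 - b^2 + 2abi
= (-3)^2 - 7^2 + 2*(-3)*7i
= -40 - 42i


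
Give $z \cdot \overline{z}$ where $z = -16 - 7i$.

z * conjugate(z) = |z|^2 = a^2 + b^2
= (-16)^2 + (-7)^2 = 305


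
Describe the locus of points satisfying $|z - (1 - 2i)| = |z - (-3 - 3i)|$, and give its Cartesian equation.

|z - z1| = |z - z2| means z is equidistant from z1 and z2,
i.e. the perpendicular bisector of the segment from (1, -2) to (-3, -3) (midpoint (-1, -5/2)).
With z = x + yi, square both sides:
(x - 1)^2 + (y - (-2))^2 = (x - (-3))^2 + (y - (-3))^2
The x^2 and y^2 terms cancel: -8x + (-2)y = 18 - 5 = 13
Simplify: 8x + 2y = -13
Locus: Perpendicular bisector of the segment from (1, -2) to (-3, -3): the line 8x + 2y = -13


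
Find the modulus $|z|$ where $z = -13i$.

|z| = sqrt(a^2 + b^2) = sqrt(0^2 + (-13)^2) = sqrt(169) = 13


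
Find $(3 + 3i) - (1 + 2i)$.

(3 - 1) + (3 - 2)i = 2 + i


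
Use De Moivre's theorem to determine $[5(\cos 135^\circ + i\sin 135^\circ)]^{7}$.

By De Moivre: z^n = r^n(cos(nθ) + i sin(nθ))
= 5^7(cos(7*135°) + i sin(7*135°))
= 78125(cos 225° + i sin 225°)
= -78125*sqrt(2)/2 - (78125*sqrt(2)/2)i


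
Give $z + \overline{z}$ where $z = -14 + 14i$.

z + conjugate(z) = (a + bi) + (a - bi) = 2a
= 2 * (-14) = -28


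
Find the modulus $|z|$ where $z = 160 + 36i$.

|z| = sqrt(a^2 + b^2) = sqrt(160^2 + 36^2) = sqrt(26896) = 164


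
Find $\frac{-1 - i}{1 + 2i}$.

Multiply numerator and denominator by conjugate (1 - 2i):
= (-1 - i)(1 - 2i) / (1^2 + 2^2)
= (-3 + i) / 5
= -3/5 + (1/5)i


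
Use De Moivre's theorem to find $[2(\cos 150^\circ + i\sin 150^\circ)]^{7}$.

By De Moivre: z^n = r^n(cos(nθ) + i sin(nθ))
= 2^7(cos(7*150°) + i sin(7*150°))
= 128(cos 330° + i sin 330°)
= 64*sqrt(3) - 64i


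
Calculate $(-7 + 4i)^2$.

(a + bi)^2 = a^2 - b^2 + 2abi
= (-7)^2 - 4^2 + 2*(-7)*4i
= 33 - 56i


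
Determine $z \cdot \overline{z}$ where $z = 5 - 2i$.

z * conjugate(z) = |z|^2 = a^2 + b^2
= 5^2 + (-2)^2 = 29


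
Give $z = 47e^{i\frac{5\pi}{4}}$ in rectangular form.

a = r cos θ = 47 * -sqrt(2)/2 = -47*sqrt(2)/2
b = r sin θ = 47 * -sqrt(2)/2 = -47*sqrt(2)/2
z = -47*sqrt(2)/2 - (47*sqrt(2)/2)i


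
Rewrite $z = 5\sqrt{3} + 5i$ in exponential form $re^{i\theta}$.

r = |z| = sqrt((5*sqrt(3))^2 + (5)^2) = sqrt(75 + 25) = sqrt(100) = 10
θ = arctan(b/a) = arctan(5/8.6603) (quadrant-adjusted) = 30° = π/6
z = 10e^(i*π/6)


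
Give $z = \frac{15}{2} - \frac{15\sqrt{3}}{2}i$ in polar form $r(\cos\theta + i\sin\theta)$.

r = |z| = sqrt(a^2 + b^2) = sqrt((15/2)^2 + (-15*sqrt(3)/2)^2) = sqrt(225/4 + 675/4) = sqrt(225) = 15
θ = arctan(b/a) = arctan(-12.9904/7.5) (quadrant-adjusted) = 300°
z = 15(cos 300° + i sin 300°)


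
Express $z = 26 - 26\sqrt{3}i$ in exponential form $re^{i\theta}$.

r = |z| = sqrt((26)^2 + (-26*sqrt(3))^2) = sqrt(676 + 2028) = sqrt(2704) = 52
θ = arctan(b/a) = arctan(-45.0333/26) (quadrant-adjusted) = -60° = -π/3
z = 52e^(-i*π/3)


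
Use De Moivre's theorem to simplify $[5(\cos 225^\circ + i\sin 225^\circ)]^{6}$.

By De Moivre: z^n = r^n(cos(nθ) + i sin(nθ))
= 5^6(cos(6*225°) + i sin(6*225°))
= 15625(cos 270° + i sin 270°)
= -15625i


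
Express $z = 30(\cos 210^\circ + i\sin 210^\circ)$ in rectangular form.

a = r cos θ = 30 * -sqrt(3)/2 = -15*sqrt(3)
b = r sin θ = 30 * -1/2 = -15
z = -15*sqrt(3) - 15i


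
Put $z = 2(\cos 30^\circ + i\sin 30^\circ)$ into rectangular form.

a = r cos θ = 2 * sqrt(3)/2 = sqrt(3)
b = r sin θ = 2 * 1/2 = 1
z = sqrt(3) + i


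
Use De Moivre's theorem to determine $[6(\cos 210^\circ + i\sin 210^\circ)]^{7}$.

By De Moivre: z^n = r^n(cos(nθ) + i sin(nθ))
= 6^7(cos(7*210°) + i sin(7*210°))
= 279936(cos 30° + i sin 30°)
= 139968*sqrt(3) + 139968i


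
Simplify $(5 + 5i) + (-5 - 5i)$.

(5 + (-5)) + (5 + (-5))i = 0


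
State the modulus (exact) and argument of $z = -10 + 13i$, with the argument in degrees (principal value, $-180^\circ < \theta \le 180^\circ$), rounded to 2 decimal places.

|z| = sqrt((-10)^2 + 13^2) = sqrt(269)
arg(z) = arctan(b/a) = arctan(13/-10) (quadrant-adjusted) = 127.57°


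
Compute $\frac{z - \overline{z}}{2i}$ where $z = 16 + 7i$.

z - conjugate(z) = 2bi
(z - conjugate(z))/(2i) = 2bi/(2i) = b = 7


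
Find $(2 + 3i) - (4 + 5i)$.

(2 - 4) + (3 - 5)i = -2 - 2i


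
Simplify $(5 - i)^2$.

(a + bi)^2 = a^2 - b^2 + 2abi
= 5^2 - (-1)^2 + 2*5*(-1)i
= 24 - 10i


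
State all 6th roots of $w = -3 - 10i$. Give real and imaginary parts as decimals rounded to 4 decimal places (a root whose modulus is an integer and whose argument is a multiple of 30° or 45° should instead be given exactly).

|w| = sqrt(109) ≈ 10.440307, arg(w) ≈ 253.300756°
Root modulus = sqrt(109)^(1/6) ≈ 1.478378
Root arguments: θ_k = (arg(w) + 360°k)/6 for k = 0, 1, ..., 5
Compute each root as (root modulus)(cos θ_k + i sin θ_k) using full-precision intermediates, then round to 4 decimal places.
Roots: 1.0949 + 0.9934i, -0.3128 + 1.4449i, -1.4077 + 0.4515i, -1.0949 - 0.9934i, 0.3128 - 1.4449i, 1.4077 - 0.4515i


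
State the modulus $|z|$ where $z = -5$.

|z| = sqrt(a^2 + b^2) = sqrt((-5)^2 + 0^2) = sqrt(25) = 5


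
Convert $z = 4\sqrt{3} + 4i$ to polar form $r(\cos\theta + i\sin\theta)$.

r = |z| = sqrt(a^2 + b^2) = sqrt((4*sqrt(3))^2 + (4)^2) = sqrt(48 + 16) = sqrt(64) = 8
θ = arctan(b/a) = arctan(4/6.9282) (quadrant-adjusted) = 30°
z = 8(cos 30° + i sin 30°)


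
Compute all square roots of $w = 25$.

|w| = 25, arg(w) = 0°
Root modulus = 25^(1/2) = 5
Root arguments: θ_k = (0° + 360°k)/2 for k = 0, 1, ..., 1
Roots: 5, -5


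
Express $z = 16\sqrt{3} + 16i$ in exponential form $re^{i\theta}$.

r = |z| = sqrt((16*sqrt(3))^2 + (16)^2) = sqrt(768 + 256) = sqrt(1024) = 32
θ = arctan(b/a) = arctan(16/27.7128) (quadrant-adjusted) = 30° = π/6
z = 32e^(i*π/6)


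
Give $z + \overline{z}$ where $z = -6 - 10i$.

z + conjugate(z) = (a + bi) + (a - bi) = 2a
= 2 * (-6) = -12


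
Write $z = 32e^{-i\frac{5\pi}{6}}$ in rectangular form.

a = r cos θ = 32 * -sqrt(3)/2 = -16*sqrt(3)
b = r sin θ = 32 * -1/2 = -16
z = -16*sqrt(3) - 16i


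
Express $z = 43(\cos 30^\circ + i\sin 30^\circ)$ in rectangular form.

a = r cos θ = 43 * sqrt(3)/2 = 43*sqrt(3)/2
b = r sin θ = 43 * 1/2 = 43/2
z = 43*sqrt(3)/2 + (43/2)i


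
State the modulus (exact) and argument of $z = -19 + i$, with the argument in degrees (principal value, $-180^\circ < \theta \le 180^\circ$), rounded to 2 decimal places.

|z| = sqrt((-19)^2 + 1^2) = sqrt(362)
arg(z) = arctan(b/a) = arctan(1/-19) (quadrant-adjusted) = 176.99°


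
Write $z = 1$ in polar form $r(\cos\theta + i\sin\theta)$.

r = |z| = sqrt(a^2 + b^2) = sqrt((1)^2 + (0)^2) = sqrt(1 + 0) = sqrt(1) = 1
b = 0 and a > 0, so z lies on the positive real axis: θ = 0°
z = 1(cos 0° + i sin 0°)


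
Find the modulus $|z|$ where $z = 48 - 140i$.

|z| = sqrt(a^2 + b^2) = sqrt(48^2 + (-140)^2) = sqrt(21904) = 148


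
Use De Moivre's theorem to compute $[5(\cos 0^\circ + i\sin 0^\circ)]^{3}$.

By De Moivre: z^n = r^n(cos(nθ) + i sin(nθ))
= 5^3(cos(3*0°) + i sin(3*0°))
= 125(cos 0° + i sin 0°)
= 125


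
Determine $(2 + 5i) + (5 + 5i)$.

(2 + 5) + (5 + 5)i = 7 + 10i


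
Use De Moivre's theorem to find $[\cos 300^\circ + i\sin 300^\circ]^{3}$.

By De Moivre: z^n = r^n(cos(nθ) + i sin(nθ))
= 1^3(cos(3*300°) + i sin(3*300°))
= 1(cos 180° + i sin 180°)
= -1


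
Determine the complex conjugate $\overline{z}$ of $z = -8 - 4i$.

If z = a + bi, then conjugate(z) = a - bi
conjugate(-8 - 4i) = -8 + 4i


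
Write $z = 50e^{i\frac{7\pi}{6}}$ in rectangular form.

a = r cos θ = 50 * -sqrt(3)/2 = -25*sqrt(3)
b = r sin θ = 50 * -1/2 = -25
z = -25*sqrt(3) - 25i


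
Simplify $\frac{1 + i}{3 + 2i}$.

Multiply numerator and denominator by conjugate (3 - 2i):
= (1 + i)(3 - 2i) / (3^2 + 2^2)
= (5 + i) / 13
= 5/13 + (1/13)i


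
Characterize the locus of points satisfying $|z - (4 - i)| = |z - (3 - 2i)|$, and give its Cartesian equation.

|z - z1| = |z - z2| means z is equidistant from z1 and z2,
i.e. the perpendicular bisector of the segment from (4, -1) to (3, -2) (midpoint (7/2, -3/2)).
With z = x + yi, square both sides:
(x - 4)^2 + (y - (-1))^2 = (x - 3)^2 + (y - (-2))^2
The x^2 and y^2 terms cancel: -2x + (-2)y = 13 - 17 = -4
Simplify: x + y = 2
Locus: Perpendicular bisector of the segment from (4, -1) to (3, -2): the line x + y = 2


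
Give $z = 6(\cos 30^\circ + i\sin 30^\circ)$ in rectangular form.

a = r cos θ = 6 * sqrt(3)/2 = 3*sqrt(3)
b = r sin θ = 6 * 1/2 = 3
z = 3*sqrt(3) + 3i


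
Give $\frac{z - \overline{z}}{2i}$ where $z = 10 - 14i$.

z - conjugate(z) = 2bi
(z - conjugate(z))/(2i) = 2bi/(2i) = b = -14


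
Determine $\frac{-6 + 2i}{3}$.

Divisor is real, so divide each part by 3:
= -2 + (2/3)i


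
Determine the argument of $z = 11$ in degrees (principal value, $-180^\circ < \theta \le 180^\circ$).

b = 0 and a > 0, so z lies on the positive real axis: θ = 0°


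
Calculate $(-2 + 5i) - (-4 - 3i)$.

(-2 - (-4)) + (5 - (-3))i = 2 + 8i


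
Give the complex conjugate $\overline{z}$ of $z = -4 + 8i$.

If z = a + bi, then conjugate(z) = a - bi
conjugate(-4 + 8i) = -4 - 8i


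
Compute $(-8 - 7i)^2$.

(a + bi)^2 = a^2 - b^2 + 2abi
= (-8)^2 - (-7)^2 + 2*(-8)*(-7)i
= 15 + 112i


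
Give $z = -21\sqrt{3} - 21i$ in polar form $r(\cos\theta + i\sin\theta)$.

r = |z| = sqrt(a^2 + b^2) = sqrt((-21*sqrt(3))^2 + (-21)^2) = sqrt(1323 + 441) = sqrt(1764) = 42
θ = arctan(b/a) = arctan(-21/-36.3731) (quadrant-adjusted) = 210°
z = 42(cos 210° + i sin 210°)


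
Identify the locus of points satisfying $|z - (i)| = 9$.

|z - z0| = r describes a circle centered at z0 with radius r
Here z0 = i and r = 9
Locus: Circle centered at (0, 1) with radius 9


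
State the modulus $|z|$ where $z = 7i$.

|z| = sqrt(a^2 + b^2) = sqrt(0^2 + 7^2) = sqrt(49) = 7


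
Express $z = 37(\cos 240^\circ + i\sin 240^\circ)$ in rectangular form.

a = r cos θ = 37 * -1/2 = -37/2
b = r sin θ = 37 * -sqrt(3)/2 = -37*sqrt(3)/2
z = -37/2 - (37*sqrt(3)/2)i


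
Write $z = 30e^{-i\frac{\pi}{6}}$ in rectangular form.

a = r cos θ = 30 * sqrt(3)/2 = 15*sqrt(3)
b = r sin θ = 30 * -1/2 = -15
z = 15*sqrt(3) - 15i


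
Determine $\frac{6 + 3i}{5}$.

Divisor is real, so divide each part by 5:
= 6/5 + (3/5)i


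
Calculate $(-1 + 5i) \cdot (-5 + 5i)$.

(a1*a2 - b1*b2) + (a1*b2 + b1*a2)i
= (5 - 25) + (-5 + (-25))i
= -20 - 30i


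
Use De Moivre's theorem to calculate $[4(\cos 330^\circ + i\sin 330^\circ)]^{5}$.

By De Moivre: z^n = r^n(cos(nθ) + i sin(nθ))
= 4^5(cos(5*330°) + i sin(5*330°))
= 1024(cos 210° + i sin 210°)
= -512*sqrt(3) - 512i


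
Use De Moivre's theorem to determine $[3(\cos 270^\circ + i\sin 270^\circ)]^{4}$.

By De Moivre: z^n = r^n(cos(nθ) + i sin(nθ))
= 3^4(cos(4*270°) + i sin(4*270°))
= 81(cos 0° + i sin 0°)
= 81


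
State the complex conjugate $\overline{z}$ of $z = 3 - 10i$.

If z = a + bi, then conjugate(z) = a - bi
conjugate(3 - 10i) = 3 + 10i


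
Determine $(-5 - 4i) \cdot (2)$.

(a1*a2 - b1*b2) + (a1*b2 + b1*a2)i
= (-10 - 0) + (0 + (-8))i
= -10 - 8i


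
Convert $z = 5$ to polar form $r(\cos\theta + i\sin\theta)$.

r = |z| = sqrt(a^2 + b^2) = sqrt((5)^2 + (0)^2) = sqrt(25 + 0) = sqrt(25) = 5
b = 0 and a > 0, so z lies on the positive real axis: θ = 0°
z = 5(cos 0° + i sin 0°)


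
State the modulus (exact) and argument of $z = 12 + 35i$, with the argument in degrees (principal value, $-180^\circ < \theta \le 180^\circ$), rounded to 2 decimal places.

|z| = sqrt(12^2 + 35^2) = 37
arg(z) = arctan(b/a) = arctan(35/12) (quadrant-adjusted) = 71.08°


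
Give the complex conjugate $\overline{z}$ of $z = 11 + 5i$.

If z = a + bi, then conjugate(z) = a - bi
conjugate(11 + 5i) = 11 - 5i


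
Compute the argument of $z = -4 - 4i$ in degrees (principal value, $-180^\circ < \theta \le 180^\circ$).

θ = arctan(b/a) = arctan(-4/-4) (quadrant-adjusted) = -135°


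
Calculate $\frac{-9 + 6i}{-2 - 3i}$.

Multiply numerator and denominator by conjugate (-2 + 3i):
= (-9 + 6i)(-2 + 3i) / ((-2)^2 + (-3)^2)
= (-39i) / 13
= -3i


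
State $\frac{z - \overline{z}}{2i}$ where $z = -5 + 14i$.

z - conjugate(z) = 2bi
(z - conjugate(z))/(2i) = 2bi/(2i) = b = 14


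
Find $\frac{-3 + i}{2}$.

Divisor is real, so divide each part by 2:
= -3/2 + (1/2)i


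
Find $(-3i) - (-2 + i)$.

(0 - (-2)) + (-3 - 1)i = 2 - 4i


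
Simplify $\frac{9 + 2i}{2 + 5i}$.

Multiply numerator and denominator by conjugate (2 - 5i):
= (9 + 2i)(2 - 5i) / (2^2 + 5^2)
= (28 - 41i) / 29
= 28/29 - (41/29)i


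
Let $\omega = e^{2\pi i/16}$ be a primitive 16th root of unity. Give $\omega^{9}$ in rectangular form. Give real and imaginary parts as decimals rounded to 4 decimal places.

ω^9 = e^(2πi·9/16) = e^(i·9π/8)
= cos(9π/8) + i sin(9π/8)
= -0.9239 - 0.3827i


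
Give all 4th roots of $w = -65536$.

|w| = 65536, arg(w) = 180°
Root modulus = 65536^(1/4) = 16
Root arguments: θ_k = (180° + 360°k)/4 for k = 0, 1, ..., 3
Roots: 8*sqrt(2) + 8*sqrt(2)i, -8*sqrt(2) + 8*sqrt(2)i, -8*sqrt(2) - 8*sqrt(2)i, 8*sqrt(2) - 8*sqrt(2)i


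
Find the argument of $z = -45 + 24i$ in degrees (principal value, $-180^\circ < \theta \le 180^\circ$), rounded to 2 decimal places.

θ = arctan(b/a) = arctan(24/-45) (quadrant-adjusted) = 151.93°


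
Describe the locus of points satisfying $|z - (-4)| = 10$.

|z - z0| = r describes a circle centered at z0 with radius r
Here z0 = -4 and r = 10
Locus: Circle centered at (-4, 0) with radius 10


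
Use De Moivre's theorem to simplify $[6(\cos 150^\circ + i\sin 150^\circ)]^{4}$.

By De Moivre: z^n = r^n(cos(nθ) + i sin(nθ))
= 6^4(cos(4*150°) + i sin(4*150°))
= 1296(cos 240° + i sin 240°)
= -648 - 648*sqrt(3)i


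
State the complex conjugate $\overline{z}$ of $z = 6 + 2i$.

If z = a + bi, then conjugate(z) = a - bi
conjugate(6 + 2i) = 6 - 2i


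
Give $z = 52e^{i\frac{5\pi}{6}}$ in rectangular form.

a = r cos θ = 52 * -sqrt(3)/2 = -26*sqrt(3)
b = r sin θ = 52 * 1/2 = 26
z = -26*sqrt(3) + 26i


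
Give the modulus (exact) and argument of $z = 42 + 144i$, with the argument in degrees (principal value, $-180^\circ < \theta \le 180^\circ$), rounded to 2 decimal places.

|z| = sqrt(42^2 + 144^2) = 150
arg(z) = arctan(b/a) = arctan(144/42) (quadrant-adjusted) = 73.74°


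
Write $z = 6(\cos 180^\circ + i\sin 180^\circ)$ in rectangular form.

a = r cos θ = 6 * -1 = -6
b = r sin θ = 6 * 0 = 0
z = -6


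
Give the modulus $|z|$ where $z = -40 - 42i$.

|z| = sqrt(a^2 + b^2) = sqrt((-40)^2 + (-42)^2) = sqrt(3364) = 58


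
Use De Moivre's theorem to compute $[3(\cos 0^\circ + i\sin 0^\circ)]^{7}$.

By De Moivre: z^n = r^n(cos(nθ) + i sin(nθ))
= 3^7(cos(7*0°) + i sin(7*0°))
= 2187(cos 0° + i sin 0°)
= 2187


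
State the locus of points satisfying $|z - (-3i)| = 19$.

|z - z0| = r describes a circle centered at z0 with radius r
Here z0 = -3i and r = 19
Locus: Circle centered at (0, -3) with radius 19


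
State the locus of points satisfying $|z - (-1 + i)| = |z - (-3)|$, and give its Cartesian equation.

|z - z1| = |z - z2| means z is equidistant from z1 and z2,
i.e. the perpendicular bisector of the segment from (-1, 1) to (-3, 0) (midpoint (-2, 1/2)).
With z = x + yi, square both sides:
(x - (-1))^2 + (y - 1)^2 = (x - (-3))^2 + (y - 0)^2
The x^2 and y^2 terms cancel: -4x + (-2)y = 9 - 2 = 7
Simplify: 4x + 2y = -7
Locus: Perpendicular bisector of the segment from (-1, 1) to (-3, 0): the line 4x + 2y = -7


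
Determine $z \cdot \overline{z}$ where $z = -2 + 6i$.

z * conjugate(z) = |z|^2 = a^2 + b^2
= (-2)^2 + 6^2 = 40


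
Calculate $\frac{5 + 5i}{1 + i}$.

Multiply numerator and denominator by conjugate (1 - i):
= (5 + 5i)(1 - i) / (1^2 + 1^2)
= (10) / 2
= 5


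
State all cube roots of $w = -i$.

|w| = 1, arg(w) = 270°
Root modulus = 1^(1/3) = 1
Root arguments: θ_k = (270° + 360°k)/3 for k = 0, 1, ..., 2
Roots: i, -sqrt(3)/2 - (1/2)i, sqrt(3)/2 - (1/2)i


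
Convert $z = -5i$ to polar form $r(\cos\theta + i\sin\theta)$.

r = |z| = sqrt(a^2 + b^2) = sqrt((0)^2 + (-5)^2) = sqrt(0 + 25) = sqrt(25) = 5
a = 0 and b < 0, so z lies on the negative imaginary axis: θ = 270°
z = 5(cos 270° + i sin 270°)


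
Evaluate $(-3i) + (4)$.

(0 + 4) + (-3 + 0)i = 4 - 3i


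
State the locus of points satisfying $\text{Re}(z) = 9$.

Re(z) = x where z = x + yi; the equation x = 9 is satisfied by all points with that x-coordinate
Locus: Vertical line x = 9


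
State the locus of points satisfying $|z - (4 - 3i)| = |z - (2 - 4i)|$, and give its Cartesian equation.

|z - z1| = |z - z2| means z is equidistant from z1 and z2,
i.e. the perpendicular bisector of the segment from (4, -3) to (2, -4) (midpoint (3, -7/2)).
With z = x + yi, square both sides:
(x - 4)^2 + (y - (-3))^2 = (x - 2)^2 + (y - (-4))^2
The x^2 and y^2 terms cancel: -4x + (-2)y = 20 - 25 = -5
Simplify: 4x + 2y = 5
Locus: Perpendicular bisector of the segment from (4, -3) to (2, -4): the line 4x + 2y = 5


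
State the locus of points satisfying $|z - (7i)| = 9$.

|z - z0| = r describes a circle centered at z0 with radius r
Here z0 = 7i and r = 9
Locus: Circle centered at (0, 7) with radius 9


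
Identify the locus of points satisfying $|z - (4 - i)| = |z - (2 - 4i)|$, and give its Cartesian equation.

|z - z1| = |z - z2| means z is equidistant from z1 and z2,
i.e. the perpendicular bisector of the segment from (4, -1) to (2, -4) (midpoint (3, -5/2)).
With z = x + yi, square both sides:
(x - 4)^2 + (y - (-1))^2 = (x - 2)^2 + (y - (-4))^2
The x^2 and y^2 terms cancel: -4x + (-6)y = 20 - 17 = 3
Simplify: 4x + 6y = -3
Locus: Perpendicular bisector of the segment from (4, -1) to (2, -4): the line 4x + 6y = -3


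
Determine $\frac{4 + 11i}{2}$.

Divisor is real, so divide each part by 2:
= 2 + (11/2)i


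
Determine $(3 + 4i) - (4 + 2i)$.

(3 - 4) + (4 - 2)i = -1 + 2i


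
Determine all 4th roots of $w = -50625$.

|w| = 50625, arg(w) = 180°
Root modulus = 50625^(1/4) = 15
Root arguments: θ_k = (180° + 360°k)/4 for k = 0, 1, ..., 3
Roots: 15*sqrt(2)/2 + (15*sqrt(2)/2)i, -15*sqrt(2)/2 + (15*sqrt(2)/2)i, -15*sqrt(2)/2 - (15*sqrt(2)/2)i, 15*sqrt(2)/2 - (15*sqrt(2)/2)i


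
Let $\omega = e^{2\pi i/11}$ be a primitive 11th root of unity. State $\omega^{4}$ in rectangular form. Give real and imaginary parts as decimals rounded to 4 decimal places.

ω^4 = e^(2πi·4/11) = e^(i·8π/11)
= cos(8π/11) + i sin(8π/11)
= -0.6549 + 0.7557i


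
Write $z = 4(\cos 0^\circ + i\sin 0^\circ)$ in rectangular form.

a = r cos θ = 4 * 1 = 4
b = r sin θ = 4 * 0 = 0
z = 4


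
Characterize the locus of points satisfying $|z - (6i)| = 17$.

|z - z0| = r describes a circle centered at z0 with radius r
Here z0 = 6i and r = 17
Locus: Circle centered at (0, 6) with radius 17


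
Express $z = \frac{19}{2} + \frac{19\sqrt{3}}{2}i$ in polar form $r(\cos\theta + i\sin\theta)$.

r = |z| = sqrt(a^2 + b^2) = sqrt((19/2)^2 + (19*sqrt(3)/2)^2) = sqrt(361/4 + 1083/4) = sqrt(361) = 19
θ = arctan(b/a) = arctan(16.4545/9.5) (quadrant-adjusted) = 60°
z = 19(cos 60° + i sin 60°)


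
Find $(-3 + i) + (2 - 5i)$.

(-3 + 2) + (1 + (-5))i = -1 - 4i


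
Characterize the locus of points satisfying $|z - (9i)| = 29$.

|z - z0| = r describes a circle centered at z0 with radius r
Here z0 = 9i and r = 29
Locus: Circle centered at (0, 9) with radius 29


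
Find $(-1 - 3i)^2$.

(a + bi)^2 = a^2 - b^2 + 2abi
= (-1)^2 - (-3)^2 + 2*(-1)*(-3)i
= -8 + 6i


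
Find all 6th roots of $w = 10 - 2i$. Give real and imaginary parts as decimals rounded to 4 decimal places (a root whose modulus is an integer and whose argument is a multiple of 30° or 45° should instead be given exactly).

|w| = sqrt(104) ≈ 10.198039, arg(w) ≈ 348.690068°
Root modulus = sqrt(104)^(1/6) ≈ 1.472604
Root arguments: θ_k = (arg(w) + 360°k)/6 for k = 0, 1, ..., 5
Compute each root as (root modulus)(cos θ_k + i sin θ_k) using full-precision intermediates, then round to 4 decimal places.
Roots: 0.7779 + 1.2504i, -0.6940 + 1.2988i, -1.4718 + 0.0484i, -0.7779 - 1.2504i, 0.6940 - 1.2988i, 1.4718 - 0.0484i


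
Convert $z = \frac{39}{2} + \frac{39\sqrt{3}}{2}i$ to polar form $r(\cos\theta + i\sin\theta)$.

r = |z| = sqrt(a^2 + b^2) = sqrt((39/2)^2 + (39*sqrt(3)/2)^2) = sqrt(1521/4 + 4563/4) = sqrt(1521) = 39
θ = arctan(b/a) = arctan(33.775/19.5) (quadrant-adjusted) = 60°
z = 39(cos 60° + i sin 60°)


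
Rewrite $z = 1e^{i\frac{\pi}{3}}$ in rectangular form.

a = r cos θ = 1 * 1/2 = 1/2
b = r sin θ = 1 * sqrt(3)/2 = sqrt(3)/2
z = 1/2 + (sqrt(3)/2)i


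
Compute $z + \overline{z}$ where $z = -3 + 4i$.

z + conjugate(z) = (a + bi) + (a - bi) = 2a
= 2 * (-3) = -6


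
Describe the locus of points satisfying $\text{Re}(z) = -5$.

Re(z) = x where z = x + yi; the equation x = -5 is satisfied by all points with that x-coordinate
Locus: Vertical line x = -5


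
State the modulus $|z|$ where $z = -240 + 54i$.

|z| = sqrt(a^2 + b^2) = sqrt((-240)^2 + 54^2) = sqrt(60516) = 246


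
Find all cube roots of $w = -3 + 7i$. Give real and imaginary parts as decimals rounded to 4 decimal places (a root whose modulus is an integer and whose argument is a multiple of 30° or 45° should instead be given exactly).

|w| = sqrt(58) ≈ 7.615773, arg(w) ≈ 113.198591°
Root modulus = sqrt(58)^(1/3) ≈ 1.967454
Root arguments: θ_k = (arg(w) + 360°k)/3 for k = 0, 1, ..., 2
Compute each root as (root modulus)(cos θ_k + i sin θ_k) using full-precision intermediates, then round to 4 decimal places.
Roots: 1.5560 + 1.2040i, -1.8207 + 0.7455i, 0.2647 - 1.9496i


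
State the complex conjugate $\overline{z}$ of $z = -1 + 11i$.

If z = a + bi, then conjugate(z) = a - bi
conjugate(-1 + 11i) = -1 - 11i


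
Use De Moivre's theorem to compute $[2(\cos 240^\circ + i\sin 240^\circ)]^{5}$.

By De Moivre: z^n = r^n(cos(nθ) + i sin(nθ))
= 2^5(cos(5*240°) + i sin(5*240°))
= 32(cos 120° + i sin 120°)
= -16 + 16*sqrt(3)i


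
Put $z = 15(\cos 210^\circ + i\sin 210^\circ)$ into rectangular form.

a = r cos θ = 15 * -sqrt(3)/2 = -15*sqrt(3)/2
b = r sin θ = 15 * -1/2 = -15/2
z = -15*sqrt(3)/2 - (15/2)i


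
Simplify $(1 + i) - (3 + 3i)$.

(1 - 3) + (1 - 3)i = -2 - 2i


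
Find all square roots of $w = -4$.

|w| = 4, arg(w) = 180°
Root modulus = 4^(1/2) = 2
Root arguments: θ_k = (180° + 360°k)/2 for k = 0, 1, ..., 1
Roots: 2i, -2i


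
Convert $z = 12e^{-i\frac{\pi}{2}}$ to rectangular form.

a = r cos θ = 12 * 0 = 0
b = r sin θ = 12 * -1 = -12
z = -12i


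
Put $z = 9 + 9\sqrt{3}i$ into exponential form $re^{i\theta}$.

r = |z| = sqrt((9)^2 + (9*sqrt(3))^2) = sqrt(81 + 243) = sqrt(324) = 18
θ = arctan(b/a) = arctan(15.5885/9) (quadrant-adjusted) = 60° = π/3
z = 18e^(i*π/3)


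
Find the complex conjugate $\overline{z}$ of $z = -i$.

If z = a + bi, then conjugate(z) = a - bi
conjugate(-i) = i


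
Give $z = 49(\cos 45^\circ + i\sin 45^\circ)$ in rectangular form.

a = r cos θ = 49 * sqrt(2)/2 = 49*sqrt(2)/2
b = r sin θ = 49 * sqrt(2)/2 = 49*sqrt(2)/2
z = 49*sqrt(2)/2 + (49*sqrt(2)/2)i


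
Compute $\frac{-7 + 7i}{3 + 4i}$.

Multiply numerator and denominator by conjugate (3 - 4i):
= (-7 + 7i)(3 - 4i) / (3^2 + 4^2)
= (7 + 49i) / 25
= 7/25 + (49/25)i


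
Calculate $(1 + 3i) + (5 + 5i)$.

(1 + 5) + (3 + 5)i = 6 + 8i


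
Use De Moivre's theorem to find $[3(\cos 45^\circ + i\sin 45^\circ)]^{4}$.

By De Moivre: z^n = r^n(cos(nθ) + i sin(nθ))
= 3^4(cos(4*45°) + i sin(4*45°))
= 81(cos 180° + i sin 180°)
= -81


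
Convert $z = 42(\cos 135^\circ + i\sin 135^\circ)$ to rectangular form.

a = r cos θ = 42 * -sqrt(2)/2 = -21*sqrt(2)
b = r sin θ = 42 * sqrt(2)/2 = 21*sqrt(2)
z = -21*sqrt(2) + 21*sqrt(2)i


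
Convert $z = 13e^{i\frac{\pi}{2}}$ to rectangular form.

a = r cos θ = 13 * 0 = 0
b = r sin θ = 13 * 1 = 13
z = 13i


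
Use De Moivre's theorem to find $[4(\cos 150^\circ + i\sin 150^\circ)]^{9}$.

By De Moivre: z^n = r^n(cos(nθ) + i sin(nθ))
= 4^9(cos(9*150°) + i sin(9*150°))
= 262144(cos 270° + i sin 270°)
= -262144i


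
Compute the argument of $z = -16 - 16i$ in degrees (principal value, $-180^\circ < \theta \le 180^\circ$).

θ = arctan(b/a) = arctan(-16/-16) (quadrant-adjusted) = -135°


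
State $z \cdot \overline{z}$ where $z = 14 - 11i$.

z * conjugate(z) = |z|^2 = a^2 + b^2
= 14^2 + (-11)^2 = 317


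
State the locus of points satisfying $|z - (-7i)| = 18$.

|z - z0| = r describes a circle centered at z0 with radius r
Here z0 = -7i and r = 18
Locus: Circle centered at (0, -7) with radius 18


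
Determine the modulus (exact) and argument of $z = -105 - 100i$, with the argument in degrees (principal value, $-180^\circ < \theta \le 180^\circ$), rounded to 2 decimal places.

|z| = sqrt((-105)^2 + (-100)^2) = 145
arg(z) = arctan(b/a) = arctan(-100/-105) (quadrant-adjusted) = -136.40°


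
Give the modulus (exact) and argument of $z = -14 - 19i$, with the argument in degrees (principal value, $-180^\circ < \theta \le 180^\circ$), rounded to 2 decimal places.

|z| = sqrt((-14)^2 + (-19)^2) = sqrt(557)
arg(z) = arctan(b/a) = arctan(-19/-14) (quadrant-adjusted) = -126.38°


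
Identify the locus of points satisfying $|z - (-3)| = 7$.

|z - z0| = r describes a circle centered at z0 with radius r
Here z0 = -3 and r = 7
Locus: Circle centered at (-3, 0) with radius 7


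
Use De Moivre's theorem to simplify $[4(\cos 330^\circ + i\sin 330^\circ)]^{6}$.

By De Moivre: z^n = r^n(cos(nθ) + i sin(nθ))
= 4^6(cos(6*330°) + i sin(6*330°))
= 4096(cos 180° + i sin 180°)
= -4096


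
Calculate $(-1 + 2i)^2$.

(a + bi)^2 = a^2 - b^2 + 2abi
= (-1)^2 - 2^2 + 2*(-1)*2i
= -3 - 4i


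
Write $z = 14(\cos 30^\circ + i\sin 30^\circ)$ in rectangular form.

a = r cos θ = 14 * sqrt(3)/2 = 7*sqrt(3)
b = r sin θ = 14 * 1/2 = 7
z = 7*sqrt(3) + 7i


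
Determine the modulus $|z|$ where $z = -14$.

|z| = sqrt(a^2 + b^2) = sqrt((-14)^2 + 0^2) = sqrt(196) = 14


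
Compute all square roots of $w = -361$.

|w| = 361, arg(w) = 180°
Root modulus = 361^(1/2) = 19
Root arguments: θ_k = (180° + 360°k)/2 for k = 0, 1, ..., 1
Roots: 19i, -19i


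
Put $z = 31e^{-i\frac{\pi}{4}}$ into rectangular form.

a = r cos θ = 31 * sqrt(2)/2 = 31*sqrt(2)/2
b = r sin θ = 31 * -sqrt(2)/2 = -31*sqrt(2)/2
z = 31*sqrt(2)/2 - (31*sqrt(2)/2)i


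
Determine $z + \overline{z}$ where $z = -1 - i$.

z + conjugate(z) = (a + bi) + (a - bi) = 2a
= 2 * (-1) = -2


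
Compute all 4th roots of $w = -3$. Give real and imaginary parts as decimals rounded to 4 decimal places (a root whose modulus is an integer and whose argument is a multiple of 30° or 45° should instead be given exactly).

|w| = 3, arg(w) = 180°
Root modulus = 3^(1/4) ≈ 1.316074
Root arguments: θ_k = (180° + 360°k)/4 for k = 0, 1, ..., 3
Compute each root as (root modulus)(cos θ_k + i sin θ_k) using full-precision intermediates, then round to 4 decimal places.
Roots: 0.9306 + 0.9306i, -0.9306 + 0.9306i, -0.9306 - 0.9306i, 0.9306 - 0.9306i


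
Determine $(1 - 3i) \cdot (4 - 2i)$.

(a1*a2 - b1*b2) + (a1*b2 + b1*a2)i
= (4 - 6) + (-2 + (-12))i
= -2 - 14i


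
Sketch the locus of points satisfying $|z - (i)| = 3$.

|z - z0| = r describes a circle centered at z0 with radius r
Here z0 = i and r = 3
Locus: Circle centered at (0, 1) with radius 3


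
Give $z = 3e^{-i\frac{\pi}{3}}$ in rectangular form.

a = r cos θ = 3 * 1/2 = 3/2
b = r sin θ = 3 * -sqrt(3)/2 = -3*sqrt(3)/2
z = 3/2 - (3*sqrt(3)/2)i


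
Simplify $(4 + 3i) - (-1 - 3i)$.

(4 - (-1)) + (3 - (-3))i = 5 + 6i


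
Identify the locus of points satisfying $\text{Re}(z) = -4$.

Re(z) = x where z = x + yi; the equation x = -4 is satisfied by all points with that x-coordinate
Locus: Vertical line x = -4


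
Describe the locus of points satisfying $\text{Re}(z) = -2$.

Re(z) = x where z = x + yi; the equation x = -2 is satisfied by all points with that x-coordinate
Locus: Vertical line x = -2


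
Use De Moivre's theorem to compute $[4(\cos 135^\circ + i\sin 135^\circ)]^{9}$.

By De Moivre: z^n = r^n(cos(nθ) + i sin(nθ))
= 4^9(cos(9*135°) + i sin(9*135°))
= 262144(cos 135° + i sin 135°)
= -131072*sqrt(2) + 131072*sqrt(2)i


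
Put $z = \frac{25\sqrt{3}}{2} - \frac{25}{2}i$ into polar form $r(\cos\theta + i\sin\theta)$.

r = |z| = sqrt(a^2 + b^2) = sqrt((25*sqrt(3)/2)^2 + (-25/2)^2) = sqrt(1875/4 + 625/4) = sqrt(625) = 25
θ = arctan(b/a) = arctan(-12.5/21.6506) (quadrant-adjusted) = 330°
z = 25(cos 330° + i sin 330°)


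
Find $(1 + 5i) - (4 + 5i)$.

(1 - 4) + (5 - 5)i = -3


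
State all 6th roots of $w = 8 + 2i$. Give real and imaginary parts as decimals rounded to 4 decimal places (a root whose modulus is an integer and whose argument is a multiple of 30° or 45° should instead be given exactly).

|w| = sqrt(68) ≈ 8.246211, arg(w) ≈ 14.036243°
Root modulus = sqrt(68)^(1/6) ≈ 1.421376
Root arguments: θ_k = (arg(w) + 360°k)/6 for k = 0, 1, ..., 5
Compute each root as (root modulus)(cos θ_k + i sin θ_k) using full-precision intermediates, then round to 4 decimal places.
Roots: 1.4202 + 0.0580i, 0.6599 + 1.2589i, -0.7603 + 1.2009i, -1.4202 - 0.0580i, -0.6599 - 1.2589i, 0.7603 - 1.2009i


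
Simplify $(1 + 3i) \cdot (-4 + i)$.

(a1*a2 - b1*b2) + (a1*b2 + b1*a2)i
= (-4 - 3) + (1 + (-12))i
= -7 - 11i


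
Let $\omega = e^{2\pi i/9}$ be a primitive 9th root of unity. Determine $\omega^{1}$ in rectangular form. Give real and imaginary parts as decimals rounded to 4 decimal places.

ω^1 = e^(2πi·1/9) = e^(i·2π/9)
= cos(2π/9) + i sin(2π/9)
= 0.7660 + 0.6428i


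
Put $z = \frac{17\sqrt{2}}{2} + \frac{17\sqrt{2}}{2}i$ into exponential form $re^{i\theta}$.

r = |z| = sqrt((17*sqrt(2)/2)^2 + (17*sqrt(2)/2)^2) = sqrt(289/2 + 289/2) = sqrt(289) = 17
θ = arctan(b/a) = arctan(12.0208/12.0208) (quadrant-adjusted) = 45° = π/4
z = 17e^(i*π/4)


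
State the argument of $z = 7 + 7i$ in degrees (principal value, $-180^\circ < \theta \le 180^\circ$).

θ = arctan(b/a) = arctan(7/7) (quadrant-adjusted) = 45°


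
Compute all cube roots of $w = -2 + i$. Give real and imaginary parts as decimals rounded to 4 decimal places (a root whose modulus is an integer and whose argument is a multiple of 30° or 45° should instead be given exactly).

|w| = sqrt(5) ≈ 2.236068, arg(w) ≈ 153.434949°
Root modulus = sqrt(5)^(1/3) ≈ 1.307660
Root arguments: θ_k = (arg(w) + 360°k)/3 for k = 0, 1, ..., 2
Compute each root as (root modulus)(cos θ_k + i sin θ_k) using full-precision intermediates, then round to 4 decimal places.
Roots: 0.8204 + 1.0183i, -1.2921 + 0.2013i, 0.4717 - 1.2196i


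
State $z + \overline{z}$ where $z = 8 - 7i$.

z + conjugate(z) = (a + bi) + (a - bi) = 2a
= 2 * 8 = 16


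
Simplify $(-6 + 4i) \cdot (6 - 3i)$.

(a1*a2 - b1*b2) + (a1*b2 + b1*a2)i
= (-36 - (-12)) + (18 + 24)i
= -24 + 42i


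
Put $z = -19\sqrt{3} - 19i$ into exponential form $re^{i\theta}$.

r = |z| = sqrt((-19*sqrt(3))^2 + (-19)^2) = sqrt(1083 + 361) = sqrt(1444) = 38
θ = arctan(b/a) = arctan(-19/-32.909) (quadrant-adjusted) = -150° = -5π/6
z = 38e^(-i*5π/6)


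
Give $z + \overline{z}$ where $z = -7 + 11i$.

z + conjugate(z) = (a + bi) + (a - bi) = 2a
= 2 * (-7) = -14


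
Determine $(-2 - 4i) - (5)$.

(-2 - 5) + (-4 - 0)i = -7 - 4i


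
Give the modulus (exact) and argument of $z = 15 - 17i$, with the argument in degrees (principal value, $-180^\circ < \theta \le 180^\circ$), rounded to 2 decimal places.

|z| = sqrt(15^2 + (-17)^2) = sqrt(514)
arg(z) = arctan(b/a) = arctan(-17/15) (quadrant-adjusted) = -48.58°
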